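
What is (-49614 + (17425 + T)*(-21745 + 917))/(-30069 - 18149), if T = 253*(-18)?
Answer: 134063401/24109 ≈ 5560.7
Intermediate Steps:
T = -4554
(-49614 + (17425 + T)*(-21745 + 917))/(-30069 - 18149) = (-49614 + (17425 - 4554)*(-21745 + 917))/(-30069 - 18149) = (-49614 + 12871*(-20828))/(-48218) = (-49614 - 268077188)*(-1/48218) = -268126802*(-1/48218) = 134063401/24109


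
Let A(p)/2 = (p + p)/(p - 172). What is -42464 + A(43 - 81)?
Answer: -4458644/105 ≈ -42463.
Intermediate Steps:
A(p) = 4*p/(-172 + p) (A(p) = 2*((p + p)/(p - 172)) = 2*((2*p)/(-172 + p)) = 2*(2*p/(-172 + p)) = 4*p/(-172 + p))
-42464 + A(43 - 81) = -42464 + 4*(43 - 81)/(-172 + (43 - 81)) = -42464 + 4*(-38)/(-172 - 38) = -42464 + 4*(-38)/(-210) = -42464 + 4*(-38)*(-1/210) = -42464 + 76/105 = -4458644/105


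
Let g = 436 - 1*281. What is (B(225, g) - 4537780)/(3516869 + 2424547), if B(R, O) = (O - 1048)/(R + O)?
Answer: -90755647/118828320 ≈ -0.76375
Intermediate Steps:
g = 155 (g = 436 - 281 = 155)
B(R, O) = (-1048 + O)/(O + R)
(B(225, g) - 4537780)/(3516869 + 2424547) = ((-1048 + 155)/(155 + 225) - 4537780)/(3516869 + 2424547) = (-893/380 - 4537780)/5941416 = ((1/380)*(-893) - 4537780)*(1/5941416) = (-47/20 - 4537780)*(1/5941416) = -90755647/20*1/5941416 = -90755647/118828320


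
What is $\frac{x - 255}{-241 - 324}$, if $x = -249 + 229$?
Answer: $\frac{55}{113} \approx 0.48673$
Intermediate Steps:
$x = -20$
$\frac{x - 255}{-241 - 324} = \frac{-20 - 255}{-241 - 324} = - \frac{275}{-565} = \left(-275\right) \left(- \frac{1}{565}\right) = \frac{55}{113}$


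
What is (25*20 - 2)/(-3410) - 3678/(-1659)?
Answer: 1952633/942865 ≈ 2.0710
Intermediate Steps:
(25*20 - 2)/(-3410) - 3678/(-1659) = (500 - 2)*(-1/3410) - 3678*(-1/1659) = 498*(-1/3410) + 1226/553 = -249/1705 + 1226/553 = 1952633/942865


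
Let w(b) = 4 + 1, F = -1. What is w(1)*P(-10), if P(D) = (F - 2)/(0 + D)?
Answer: 3/2 ≈ 1.5000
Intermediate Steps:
P(D) = -3/D (P(D) = (-1 - 2)/(0 + D) = -3/D)
w(b) = 5
w(1)*P(-10) = 5*(-3/(-10)) = 5*(-3*(-⅒)) = 5*(3/10) = 3/2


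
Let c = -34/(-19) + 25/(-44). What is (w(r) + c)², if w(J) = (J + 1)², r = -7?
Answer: 968267689/698896 ≈ 1385.4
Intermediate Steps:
w(J) = (1 + J)²
c = 1021/836 (c = -34*(-1/19) + 25*(-1/44) = 34/19 - 25/44 = 1021/836 ≈ 1.2213)
(w(r) + c)² = ((1 - 7)² + 1021/836)² = ((-6)² + 1021/836)² = (36 + 1021/836)² = (31117/836)² = 968267689/698896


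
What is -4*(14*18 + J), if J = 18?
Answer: -1080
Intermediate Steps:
-4*(14*18 + J) = -4*(14*18 + 18) = -4*(252 + 18) = -4*270 = -1080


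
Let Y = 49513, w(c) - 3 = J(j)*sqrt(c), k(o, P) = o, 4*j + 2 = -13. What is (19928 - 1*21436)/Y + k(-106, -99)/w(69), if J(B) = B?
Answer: 76242532/253853151 + 2120*sqrt(69)/5127 ≈ 3.7351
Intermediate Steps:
j = -15/4 (j = -1/2 + (1/4)*(-13) = -1/2 - 13/4 = -15/4 ≈ -3.7500)
w(c) = 3 - 15*sqrt(c)/4
(19928 - 1*21436)/Y + k(-106, -99)/w(69) = (19928 - 1*21436)/49513 - 106/(3 - 15*sqrt(69)/4) = (19928 - 21436)*(1/49513) - 106/(3 - 15*sqrt(69)/4) = -1508*1/49513 - 106/(3 - 15*sqrt(69)/4) = -1508/49513 - 106/(3 - 15*sqrt(69)/4)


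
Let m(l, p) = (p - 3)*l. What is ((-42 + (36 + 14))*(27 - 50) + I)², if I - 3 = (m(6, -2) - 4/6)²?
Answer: 46717225/81 ≈ 5.7676e+5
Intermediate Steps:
m(l, p) = l*(-3 + p) (m(l, p) = (-3 + p)*l = l*(-3 + p))
I = 8491/9 (I = 3 + (6*(-3 - 2) - 4/6)² = 3 + (6*(-5) - 4*⅙)² = 3 + (-30 - ⅔)² = 3 + (-92/3)² = 3 + 8464/9 = 8491/9 ≈ 943.44)
((-42 + (36 + 14))*(27 - 50) + I)² = ((-42 + (36 + 14))*(27 - 50) + 8491/9)² = ((-42 + 50)*(-23) + 8491/9)² = (8*(-23) + 8491/9)² = (-184 + 8491/9)² = (6835/9)² = 46717225/81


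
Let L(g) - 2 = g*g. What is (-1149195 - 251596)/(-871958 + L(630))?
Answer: 1400791/475056 ≈ 2.9487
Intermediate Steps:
L(g) = 2 + g² (L(g) = 2 + g*g = 2 + g²)
(-1149195 - 251596)/(-871958 + L(630)) = (-1149195 - 251596)/(-871958 + (2 + 630²)) = -1400791/(-871958 + (2 + 396900)) = -1400791/(-871958 + 396902) = -1400791/(-475056) = -1400791*(-1/475056) = 1400791/475056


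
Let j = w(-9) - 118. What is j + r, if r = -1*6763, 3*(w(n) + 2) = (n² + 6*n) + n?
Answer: -6877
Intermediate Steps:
w(n) = -2 + n²/3 + 7*n/3 (w(n) = -2 + ((n² + 6*n) + n)/3 = -2 + (n² + 7*n)/3 = -2 + (n²/3 + 7*n/3) = -2 + n²/3 + 7*n/3)
r = -6763
j = -114 (j = (-2 + (⅓)*(-9)² + (7/3)*(-9)) - 118 = (-2 + (⅓)*81 - 21) - 118 = (-2 + 27 - 21) - 118 = 4 - 118 = -114)
j + r = -114 - 6763 = -6877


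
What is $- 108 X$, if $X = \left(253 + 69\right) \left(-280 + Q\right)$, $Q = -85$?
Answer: $12693240$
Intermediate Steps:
$X = -117530$ ($X = \left(253 + 69\right) \left(-280 - 85\right) = 322 \left(-365\right) = -117530$)
$- 108 X = \left(-108\right) \left(-117530\right) = 12693240$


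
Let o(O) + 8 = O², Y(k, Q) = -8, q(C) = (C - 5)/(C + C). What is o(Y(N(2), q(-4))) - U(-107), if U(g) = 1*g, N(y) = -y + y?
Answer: 163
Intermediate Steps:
q(C) = (-5 + C)/(2*C) (q(C) = (-5 + C)/((2*C)) = (-5 + C)*(1/(2*C)) = (-5 + C)/(2*C))
N(y) = 0
o(O) = -8 + O²
U(g) = g
o(Y(N(2), q(-4))) - U(-107) = (-8 + (-8)²) - 1*(-107) = (-8 + 64) + 107 = 56 + 107 = 163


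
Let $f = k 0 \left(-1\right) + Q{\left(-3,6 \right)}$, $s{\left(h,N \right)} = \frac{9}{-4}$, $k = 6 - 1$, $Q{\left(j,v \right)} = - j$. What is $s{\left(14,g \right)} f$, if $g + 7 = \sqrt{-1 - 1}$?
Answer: $- \frac{27}{4} \approx -6.75$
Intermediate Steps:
$k = 5$ ($k = 6 - 1 = 5$)
$g = -7 + i \sqrt{2}$ ($g = -7 + \sqrt{-1 - 1} = -7 + \sqrt{-2} = -7 + i \sqrt{2} \approx -7.0 + 1.4142 i$)
$s{\left(h,N \right)} = - \frac{9}{4}$ ($s{\left(h,N \right)} = 9 \left(- \frac{1}{4}\right) = - \frac{9}{4}$)
$f = 3$ ($f = 5 \cdot 0 \left(-1\right) - -3 = 5 \cdot 0 + 3 = 0 + 3 = 3$)
$s{\left(14,g \right)} f = \left(- \frac{9}{4}\right) 3 = - \frac{27}{4}$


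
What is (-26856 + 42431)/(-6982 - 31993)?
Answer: -623/1559 ≈ -0.39962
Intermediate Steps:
(-26856 + 42431)/(-6982 - 31993) = 15575/(-38975) = 15575*(-1/38975) = -623/1559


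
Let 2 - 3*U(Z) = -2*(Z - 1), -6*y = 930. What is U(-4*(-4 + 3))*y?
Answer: -1240/3 ≈ -413.33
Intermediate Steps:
y = -155 (y = -1/6*930 = -155)
U(Z) = 2*Z/3 (U(Z) = 2/3 - (-2)*(Z - 1)/3 = 2/3 - (-2)*(-1 + Z)/3 = 2/3 - (2 - 2*Z)/3 = 2/3 + (-2/3 + 2*Z/3) = 2*Z/3)
U(-4*(-4 + 3))*y = (2*(-4*(-4 + 3))/3)*(-155) = (2*(-4*(-1))/3)*(-155) = ((2/3)*4)*(-155) = (8/3)*(-155) = -1240/3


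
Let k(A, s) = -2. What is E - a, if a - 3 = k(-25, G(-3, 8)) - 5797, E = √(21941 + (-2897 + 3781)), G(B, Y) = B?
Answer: 5796 + 5*√913 ≈ 5947.1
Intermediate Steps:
E = 5*√913 (E = √(21941 + 884) = √22825 = 5*√913 ≈ 151.08)
a = -5796 (a = 3 + (-2 - 5797) = 3 - 5799 = -5796)
E - a = 5*√913 - 1*(-5796) = 5*√913 + 5796 = 5796 + 5*√913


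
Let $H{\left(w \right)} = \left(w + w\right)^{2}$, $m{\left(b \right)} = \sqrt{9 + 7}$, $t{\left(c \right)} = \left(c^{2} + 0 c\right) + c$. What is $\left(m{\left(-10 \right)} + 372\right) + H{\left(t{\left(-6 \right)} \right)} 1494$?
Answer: $5378776$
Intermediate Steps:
$t{\left(c \right)} = c + c^{2}$ ($t{\left(c \right)} = \left(c^{2} + 0\right) + c = c^{2} + c = c + c^{2}$)
$m{\left(b \right)} = 4$ ($m{\left(b \right)} = \sqrt{16} = 4$)
$H{\left(w \right)} = 4 w^{2}$ ($H{\left(w \right)} = \left(2 w\right)^{2} = 4 w^{2}$)
$\left(m{\left(-10 \right)} + 372\right) + H{\left(t{\left(-6 \right)} \right)} 1494 = \left(4 + 372\right) + 4 \left(- 6 \left(1 - 6\right)\right)^{2} \cdot 1494 = 376 + 4 \left(\left(-6\right) \left(-5\right)\right)^{2} \cdot 1494 = 376 + 4 \cdot 30^{2} \cdot 1494 = 376 + 4 \cdot 900 \cdot 1494 = 376 + 3600 \cdot 1494 = 376 + 5378400 = 5378776$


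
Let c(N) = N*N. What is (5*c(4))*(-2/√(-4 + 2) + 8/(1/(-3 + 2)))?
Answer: -640 + 80*I*√2 ≈ -640.0 + 113.14*I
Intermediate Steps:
c(N) = N²
(5*c(4))*(-2/√(-4 + 2) + 8/(1/(-3 + 2))) = (5*4²)*(-2/√(-4 + 2) + 8/(1/(-3 + 2))) = (5*16)*(-2*(-I*√2/2) + 8/(1/(-1))) = 80*(-2*(-I*√2/2) + 8/(-1)) = 80*(-(-1)*I*√2 + 8*(-1)) = 80*(I*√2 - 8) = 80*(-8 + I*√2) = -640 + 80*I*√2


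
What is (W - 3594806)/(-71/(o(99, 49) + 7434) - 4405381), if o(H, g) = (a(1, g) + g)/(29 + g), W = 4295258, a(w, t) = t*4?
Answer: -406330103844/2555548307495 ≈ -0.15900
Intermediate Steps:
a(w, t) = 4*t
o(H, g) = 5*g/(29 + g) (o(H, g) = (4*g + g)/(29 + g) = (5*g)/(29 + g) = 5*g/(29 + g))
(W - 3594806)/(-71/(o(99, 49) + 7434) - 4405381) = (4295258 - 3594806)/(-71/(5*49/(29 + 49) + 7434) - 4405381) = 700452/(-71/(5*49/78 + 7434) - 4405381) = 700452/(-71/(5*49*(1/78) + 7434) - 4405381) = 700452/(-71/(245/78 + 7434) - 4405381) = 700452/(-71/580097/78 - 4405381) = 700452/(-71*78/580097 - 4405381) = 700452/(-5538/580097 - 4405381) = 700452/(-2555548307495/580097) = 700452*(-580097/2555548307495) = -406330103844/2555548307495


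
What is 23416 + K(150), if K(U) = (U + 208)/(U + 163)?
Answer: 7329566/313 ≈ 23417.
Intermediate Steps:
K(U) = (208 + U)/(163 + U)
23416 + K(150) = 23416 + (208 + 150)/(163 + 150) = 23416 + 358/313 = 7329566/313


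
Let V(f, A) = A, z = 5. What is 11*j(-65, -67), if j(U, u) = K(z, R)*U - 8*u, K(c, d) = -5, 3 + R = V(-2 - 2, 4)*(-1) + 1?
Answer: 9471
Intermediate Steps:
R = -6 (R = -3 + (4*(-1) + 1) = -3 + (-4 + 1) = -3 - 3 = -6)
j(U, u) = -8*u - 5*U (j(U, u) = -5*U - 8*u = -8*u - 5*U)
11*j(-65, -67) = 11*(-8*(-67) - 5*(-65)) = 11*(536 + 325) = 11*861 = 9471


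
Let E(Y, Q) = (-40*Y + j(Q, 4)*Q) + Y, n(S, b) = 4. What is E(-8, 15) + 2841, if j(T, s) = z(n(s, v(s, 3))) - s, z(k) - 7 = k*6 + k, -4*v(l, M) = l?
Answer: 3618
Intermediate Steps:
v(l, M) = -l/4
z(k) = 7 + 7*k (z(k) = 7 + (k*6 + k) = 7 + (6*k + k) = 7 + 7*k)
j(T, s) = 35 - s (j(T, s) = (7 + 7*4) - s = (7 + 28) - s = 35 - s)
E(Y, Q) = -39*Y + 31*Q (E(Y, Q) = (-40*Y + (35 - 1*4)*Q) + Y = (-40*Y + (35 - 4)*Q) + Y = (-40*Y + 31*Q) + Y = -39*Y + 31*Q)
E(-8, 15) + 2841 = (-39*(-8) + 31*15) + 2841 = (312 + 465) + 2841 = 777 + 2841 = 3618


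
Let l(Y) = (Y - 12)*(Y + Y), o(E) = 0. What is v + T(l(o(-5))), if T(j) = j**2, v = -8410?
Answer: -8410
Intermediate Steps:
l(Y) = 2*Y*(-12 + Y) (l(Y) = (-12 + Y)*(2*Y) = 2*Y*(-12 + Y))
v + T(l(o(-5))) = -8410 + (2*0*(-12 + 0))**2 = -8410 + (2*0*(-12))**2 = -8410 + 0**2 = -8410 + 0 = -8410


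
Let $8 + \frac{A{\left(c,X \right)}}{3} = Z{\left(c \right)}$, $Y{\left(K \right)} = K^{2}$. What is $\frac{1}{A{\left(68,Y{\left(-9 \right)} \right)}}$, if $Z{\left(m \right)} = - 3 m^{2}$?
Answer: $- \frac{1}{41640} \approx -2.4015 \cdot 10^{-5}$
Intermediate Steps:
$A{\left(c,X \right)} = -24 - 9 c^{2}$ ($A{\left(c,X \right)} = -24 + 3 \left(- 3 c^{2}\right) = -24 - 9 c^{2}$)
$\frac{1}{A{\left(68,Y{\left(-9 \right)} \right)}} = \frac{1}{-24 - 9 \cdot 68^{2}} = \frac{1}{-24 - 41616} = \frac{1}{-41640} = - \frac{1}{41640}$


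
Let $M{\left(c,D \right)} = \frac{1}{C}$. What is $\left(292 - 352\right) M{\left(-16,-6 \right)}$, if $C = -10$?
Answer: $6$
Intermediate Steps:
$M{\left(c,D \right)} = - \frac{1}{10}$ ($M{\left(c,D \right)} = \frac{1}{-10} = - \frac{1}{10}$)
$\left(292 - 352\right) M{\left(-16,-6 \right)} = \left(292 - 352\right) \left(- \frac{1}{10}\right) = \left(-60\right) \left(- \frac{1}{10}\right) = 6$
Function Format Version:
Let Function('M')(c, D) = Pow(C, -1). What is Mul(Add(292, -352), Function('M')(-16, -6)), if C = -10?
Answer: 6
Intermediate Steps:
Function('M')(c, D) = Rational(-1, 10) (Function('M')(c, D) = Pow(-10, -1) = Rational(-1, 10))
Mul(Add(292, -352), Function('M')(-16, -6)) = Mul(Add(292, -352), Rational(-1, 10)) = Mul(-60, Rational(-1, 10)) = 6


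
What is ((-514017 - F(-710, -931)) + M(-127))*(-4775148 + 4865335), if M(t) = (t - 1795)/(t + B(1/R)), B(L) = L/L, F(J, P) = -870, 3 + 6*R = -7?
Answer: -2915502205100/63 ≈ -4.6278e+10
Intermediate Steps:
R = -5/3 (R = -½ + (⅙)*(-7) = -½ - 7/6 = -5/3 ≈ -1.6667)
B(L) = 1
M(t) = (-1795 + t)/(1 + t) (M(t) = (t - 1795)/(t + 1) = (-1795 + t)/(1 + t))
((-514017 - F(-710, -931)) + M(-127))*(-4775148 + 4865335) = ((-514017 - 1*(-870)) + (-1795 - 127)/(1 - 127))*(-4775148 + 4865335) = ((-514017 + 870) - 1922/(-126))*90187 = (-513147 - 1/126*(-1922))*90187 = (-513147 + 961/63)*90187 = -32327300/63*90187 = -2915502205100/63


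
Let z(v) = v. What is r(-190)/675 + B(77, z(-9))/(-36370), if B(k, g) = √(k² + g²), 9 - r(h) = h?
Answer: 199/675 - √6010/36370 ≈ 0.29268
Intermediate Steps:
r(h) = 9 - h
B(k, g) = √(g² + k²)
r(-190)/675 + B(77, z(-9))/(-36370) = (9 - 1*(-190))/675 + √((-9)² + 77²)/(-36370) = (9 + 190)*(1/675) + √(81 + 5929)*(-1/36370) = 199*(1/675) + √6010*(-1/36370) = 199/675 - √6010/36370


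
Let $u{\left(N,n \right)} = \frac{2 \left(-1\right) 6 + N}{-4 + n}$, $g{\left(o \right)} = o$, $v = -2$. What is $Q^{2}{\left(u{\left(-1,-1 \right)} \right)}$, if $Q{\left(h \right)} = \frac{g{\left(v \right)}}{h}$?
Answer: $\frac{100}{169} \approx 0.59172$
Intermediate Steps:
$u{\left(N,n \right)} = \frac{-12 + N}{-4 + n}$ ($u{\left(N,n \right)} = \frac{\left(-2\right) 6 + N}{-4 + n} = \frac{-12 + N}{-4 + n}$)
$Q{\left(h \right)} = - \frac{2}{h}$
$Q^{2}{\left(u{\left(-1,-1 \right)} \right)} = \left(- \frac{2}{\frac{1}{-4 - 1} \left(-12 - 1\right)}\right)^{2} = \left(- \frac{2}{\frac{1}{-5} \left(-13\right)}\right)^{2} = \left(- \frac{2}{\left(- \frac{1}{5}\right) \left(-13\right)}\right)^{2} = \left(- \frac{2}{\frac{13}{5}}\right)^{2} = \left(\left(-2\right) \frac{5}{13}\right)^{2} = \left(- \frac{10}{13}\right)^{2} = \frac{100}{169}$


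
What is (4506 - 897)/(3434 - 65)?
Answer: 1203/1123 ≈ 1.0712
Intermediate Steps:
(4506 - 897)/(3434 - 65) = 3609/3369 = 3609*(1/3369) = 1203/1123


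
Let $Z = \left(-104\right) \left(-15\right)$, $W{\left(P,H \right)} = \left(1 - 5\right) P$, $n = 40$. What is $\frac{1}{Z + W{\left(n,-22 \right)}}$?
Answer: $\frac{1}{1400} \approx 0.00071429$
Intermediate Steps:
$W{\left(P,H \right)} = - 4 P$
$Z = 1560$
$\frac{1}{Z + W{\left(n,-22 \right)}} = \frac{1}{1560 - 160} = \frac{1}{1400}$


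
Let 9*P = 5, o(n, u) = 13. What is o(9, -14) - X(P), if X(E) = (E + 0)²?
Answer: 1028/81 ≈ 12.691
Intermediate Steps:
P = 5/9 (P = (⅑)*5 = 5/9 ≈ 0.55556)
X(E) = E²
o(9, -14) - X(P) = 13 - (5/9)² = 13 - 1*25/81 = 13 - 25/81 = 1028/81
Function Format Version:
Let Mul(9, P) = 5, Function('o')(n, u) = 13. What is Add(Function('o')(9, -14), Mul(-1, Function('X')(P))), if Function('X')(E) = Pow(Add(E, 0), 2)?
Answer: Rational(1028, 81) ≈ 12.691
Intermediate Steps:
P = Rational(5, 9) (P = Mul(Rational(1, 9), 5) = Rational(5, 9) ≈ 0.55556)
Function('X')(E) = Pow(E, 2)
Add(Function('o')(9, -14), Mul(-1, Function('X')(P))) = Add(13, Mul(-1, Pow(Rational(5, 9), 2))) = Add(13, Mul(-1, Rational(25, 81))) = Add(13, Rational(-25, 81)) = Rational(1028, 81)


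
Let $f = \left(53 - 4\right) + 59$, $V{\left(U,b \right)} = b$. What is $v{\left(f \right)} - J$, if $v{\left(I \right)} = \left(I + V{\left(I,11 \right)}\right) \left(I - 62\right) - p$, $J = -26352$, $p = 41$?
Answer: $31785$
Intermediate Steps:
$f = 108$ ($f = 49 + 59 = 108$)
$v{\left(I \right)} = -41 + \left(-62 + I\right) \left(11 + I\right)$ ($v{\left(I \right)} = \left(I + 11\right) \left(I - 62\right) - 41 = \left(11 + I\right) \left(-62 + I\right) - 41 = \left(-62 + I\right) \left(11 + I\right) - 41 = -41 + \left(-62 + I\right) \left(11 + I\right)$)
$v{\left(f \right)} - J = \left(-723 + 108^{2} - 5508\right) - -26352 = \left(-723 + 11664 - 5508\right) + 26352 = 5433 + 26352 = 31785$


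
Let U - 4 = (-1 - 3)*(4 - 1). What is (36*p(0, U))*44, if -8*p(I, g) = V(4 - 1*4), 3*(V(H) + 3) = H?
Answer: 594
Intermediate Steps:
U = -8 (U = 4 + (-1 - 3)*(4 - 1) = 4 - 4*3 = 4 - 12 = -8)
V(H) = -3 + H/3
p(I, g) = 3/8 (p(I, g) = -(-3 + (4 - 1*4)/3)/8 = -(-3 + (4 - 4)/3)/8 = -(-3 + (⅓)*0)/8 = -(-3 + 0)/8 = -⅛*(-3) = 3/8)
(36*p(0, U))*44 = (36*(3/8))*44 = (27/2)*44 = 594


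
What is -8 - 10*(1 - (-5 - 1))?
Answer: -78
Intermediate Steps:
-8 - 10*(1 - (-5 - 1)) = -8 - 10*(1 - 1*(-6)) = -8 - 10*(1 + 6) = -8 - 10*7 = -8 - 70 = -78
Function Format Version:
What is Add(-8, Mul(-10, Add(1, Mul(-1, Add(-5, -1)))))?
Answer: -78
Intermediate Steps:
Add(-8, Mul(-10, Add(1, Mul(-1, Add(-5, -1))))) = Add(-8, Mul(-10, Add(1, Mul(-1, -6)))) = Add(-8, Mul(-10, Add(1, 6))) = Add(-8, Mul(-10, 7)) = Add(-8, -70) = -78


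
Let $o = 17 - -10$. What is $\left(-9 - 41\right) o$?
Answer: $-1350$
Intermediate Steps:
$o = 27$ ($o = 17 + 10 = 27$)
$\left(-9 - 41\right) o = \left(-9 - 41\right) 27 = \left(-50\right) 27 = -1350$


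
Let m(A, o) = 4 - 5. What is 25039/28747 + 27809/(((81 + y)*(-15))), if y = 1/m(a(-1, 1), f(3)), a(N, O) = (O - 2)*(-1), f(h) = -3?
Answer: -769378523/34496400 ≈ -22.303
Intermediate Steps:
a(N, O) = 2 - O (a(N, O) = (-2 + O)*(-1) = 2 - O)
m(A, o) = -1
y = -1 (y = 1/(-1) = -1)
25039/28747 + 27809/(((81 + y)*(-15))) = 25039/28747 + 27809/(((81 - 1)*(-15))) = 25039*(1/28747) + 27809/((80*(-15))) = 25039/28747 + 27809/(-1200) = 25039/28747 + 27809*(-1/1200) = 25039/28747 - 27809/1200 = -769378523/34496400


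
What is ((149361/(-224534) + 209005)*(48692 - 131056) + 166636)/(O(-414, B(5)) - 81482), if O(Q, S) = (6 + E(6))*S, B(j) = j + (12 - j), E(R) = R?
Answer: 966297022689713/4565786623 ≈ 2.1164e+5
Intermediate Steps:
B(j) = 12
O(Q, S) = 12*S (O(Q, S) = (6 + 6)*S = 12*S)
((149361/(-224534) + 209005)*(48692 - 131056) + 166636)/(O(-414, B(5)) - 81482) = ((149361/(-224534) + 209005)*(48692 - 131056) + 166636)/(12*12 - 81482) = ((149361*(-1/224534) + 209005)*(-82364) + 166636)/(144 - 81482) = ((-149361/224534 + 209005)*(-82364) + 166636)/(-81338) = ((46928579309/224534)*(-82364) + 166636)*(-1/81338) = (-1932612753103238/112267 + 166636)*(-1/81338) = -1932594045379426/112267*(-1/81338) = 966297022689713/4565786623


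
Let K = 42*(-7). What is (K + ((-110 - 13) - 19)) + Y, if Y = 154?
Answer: -282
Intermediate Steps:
K = -294
(K + ((-110 - 13) - 19)) + Y = (-294 + ((-110 - 13) - 19)) + 154 = (-294 + (-123 - 19)) + 154 = (-294 - 142) + 154 = -436 + 154 = -282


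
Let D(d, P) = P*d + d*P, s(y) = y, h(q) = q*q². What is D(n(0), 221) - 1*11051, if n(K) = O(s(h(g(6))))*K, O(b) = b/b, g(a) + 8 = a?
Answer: -11051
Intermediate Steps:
g(a) = -8 + a
h(q) = q³
O(b) = 1
n(K) = K (n(K) = 1*K = K)
D(d, P) = 2*P*d (D(d, P) = P*d + P*d = 2*P*d)
D(n(0), 221) - 1*11051 = 2*221*0 - 1*11051 = 0 - 11051 = -11051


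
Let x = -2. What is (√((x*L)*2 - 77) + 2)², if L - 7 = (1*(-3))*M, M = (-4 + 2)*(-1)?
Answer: -77 + 36*I ≈ -77.0 + 36.0*I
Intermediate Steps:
M = 2 (M = -2*(-1) = 2)
L = 1 (L = 7 + (1*(-3))*2 = 7 - 3*2 = 7 - 6 = 1)
(√((x*L)*2 - 77) + 2)² = (√(-2*1*2 - 77) + 2)² = (√(-2*2 - 77) + 2)² = (√(-4 - 77) + 2)² = (√(-81) + 2)² = (9*I + 2)² = (2 + 9*I)²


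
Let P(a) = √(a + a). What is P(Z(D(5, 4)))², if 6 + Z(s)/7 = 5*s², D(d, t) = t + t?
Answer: 4396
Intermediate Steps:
D(d, t) = 2*t
Z(s) = -42 + 35*s² (Z(s) = -42 + 7*(5*s²) = -42 + 35*s²)
P(a) = √2*√a (P(a) = √(2*a) = √2*√a)
P(Z(D(5, 4)))² = (√2*√(-42 + 35*(2*4)²))² = (√2*√(-42 + 35*8²))² = (√2*√(-42 + 35*64))² = (√2*√(-42 + 2240))² = (√2*√2198)² = (2*√1099)² = 4396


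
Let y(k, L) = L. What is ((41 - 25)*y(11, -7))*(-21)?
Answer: 2352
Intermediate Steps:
((41 - 25)*y(11, -7))*(-21) = ((41 - 25)*(-7))*(-21) = (16*(-7))*(-21) = -112*(-21) = 2352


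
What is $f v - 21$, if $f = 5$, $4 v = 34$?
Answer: $\frac{43}{2} \approx 21.5$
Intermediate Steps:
$v = \frac{17}{2}$ ($v = \frac{1}{4} \cdot 34 = \frac{17}{2} \approx 8.5$)
$f v - 21 = 5 \cdot \frac{17}{2} - 21 = \frac{85}{2} - 21 = \frac{43}{2}$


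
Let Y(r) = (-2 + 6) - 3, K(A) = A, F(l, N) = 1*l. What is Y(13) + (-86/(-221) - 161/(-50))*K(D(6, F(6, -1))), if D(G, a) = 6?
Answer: 125168/5525 ≈ 22.655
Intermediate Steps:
F(l, N) = l
Y(r) = 1 (Y(r) = 4 - 3 = 1)
Y(13) + (-86/(-221) - 161/(-50))*K(D(6, F(6, -1))) = 1 + (-86/(-221) - 161/(-50))*6 = 1 + (-86*(-1/221) - 161*(-1/50))*6 = 1 + (86/221 + 161/50)*6 = 1 + (39881/11050)*6 = 1 + 119643/5525 = 125168/5525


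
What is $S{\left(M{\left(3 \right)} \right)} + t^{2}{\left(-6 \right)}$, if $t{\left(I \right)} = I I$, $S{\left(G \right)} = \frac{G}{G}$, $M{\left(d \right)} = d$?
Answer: $1297$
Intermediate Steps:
$S{\left(G \right)} = 1$
$t{\left(I \right)} = I^{2}$
$S{\left(M{\left(3 \right)} \right)} + t^{2}{\left(-6 \right)} = 1 + \left(\left(-6\right)^{2}\right)^{2} = 1 + 36^{2} = 1 + 1296 = 1297$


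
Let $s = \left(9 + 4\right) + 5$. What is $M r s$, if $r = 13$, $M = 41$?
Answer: $9594$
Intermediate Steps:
$s = 18$ ($s = 13 + 5 = 18$)
$M r s = 41 \cdot 13 \cdot 18 = 533 \cdot 18 = 9594$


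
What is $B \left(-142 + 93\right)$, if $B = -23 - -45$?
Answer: $-1078$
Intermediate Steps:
$B = 22$ ($B = -23 + 45 = 22$)
$B \left(-142 + 93\right) = 22 \left(-142 + 93\right) = 22 \left(-49\right) = -1078$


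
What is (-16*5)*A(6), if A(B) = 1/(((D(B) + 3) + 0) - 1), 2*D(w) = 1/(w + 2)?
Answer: -1280/33 ≈ -38.788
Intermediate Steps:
D(w) = 1/(2*(2 + w)) (D(w) = 1/(2*(w + 2)) = 1/(2*(2 + w)))
A(B) = 1/(2 + 1/(2*(2 + B))) (A(B) = 1/(((1/(2*(2 + B)) + 3) + 0) - 1) = 1/(((3 + 1/(2*(2 + B))) + 0) - 1) = 1/((3 + 1/(2*(2 + B))) - 1) = 1/(2 + 1/(2*(2 + B))))
(-16*5)*A(6) = (-16*5)*(2*(2 + 6)/(9 + 4*6)) = -160*8/(9 + 24) = -160*8/33 = -80*16/33 = -1280/33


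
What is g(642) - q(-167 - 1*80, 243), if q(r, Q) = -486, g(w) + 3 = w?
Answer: 1125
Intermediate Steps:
g(w) = -3 + w
g(642) - q(-167 - 1*80, 243) = (-3 + 642) - 1*(-486) = 639 + 486 = 1125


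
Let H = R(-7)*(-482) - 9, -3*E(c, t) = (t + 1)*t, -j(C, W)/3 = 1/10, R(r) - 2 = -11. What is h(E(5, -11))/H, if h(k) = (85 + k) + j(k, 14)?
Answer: 1441/129870 ≈ 0.011096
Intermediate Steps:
R(r) = -9 (R(r) = 2 - 11 = -9)
j(C, W) = -3/10
E(c, t) = -t*(1 + t)/3 (E(c, t) = -(t + 1)*t/3 = -(1 + t)*t/3 = -t*(1 + t)/3)
h(k) = 847/10 + k (h(k) = (85 + k) - 3/10 = 847/10 + k)
H = 4329 (H = -9*(-482) - 9 = 4338 - 9 = 4329)
h(E(5, -11))/H = (847/10 - 1/3*(-11)*(1 - 11))/4329 = (847/10 - 1/3*(-11)*(-10))*(1/4329) = (847/10 - 110/3)*(1/4329) = (1441/30)*(1/4329) = 1441/129870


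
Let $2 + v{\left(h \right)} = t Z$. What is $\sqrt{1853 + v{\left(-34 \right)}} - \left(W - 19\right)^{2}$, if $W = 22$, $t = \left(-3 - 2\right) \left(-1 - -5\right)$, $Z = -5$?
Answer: $-9 + \sqrt{1951} \approx 35.17$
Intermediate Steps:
$t = -20$ ($t = - 5 \left(-1 + 5\right) = \left(-5\right) 4 = -20$)
$v{\left(h \right)} = 98$ ($v{\left(h \right)} = -2 - -100 = -2 + 100 = 98$)
$\sqrt{1853 + v{\left(-34 \right)}} - \left(W - 19\right)^{2} = \sqrt{1853 + 98} - \left(22 - 19\right)^{2} = \sqrt{1951} - 3^{2} = \sqrt{1951} - 9 = -9 + \sqrt{1951}$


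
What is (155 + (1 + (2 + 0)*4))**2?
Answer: 26896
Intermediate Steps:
(155 + (1 + (2 + 0)*4))**2 = (155 + (1 + 2*4))**2 = (155 + (1 + 8))**2 = (155 + 9)**2 = 164**2 = 26896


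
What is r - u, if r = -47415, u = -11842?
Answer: -35573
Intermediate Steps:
r - u = -47415 - 1*(-11842) = -47415 + 11842 = -35573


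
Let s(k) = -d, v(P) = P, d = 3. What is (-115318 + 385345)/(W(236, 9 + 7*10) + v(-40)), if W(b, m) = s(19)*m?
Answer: -270027/277 ≈ -974.83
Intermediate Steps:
s(k) = -3 (s(k) = -1*3 = -3)
W(b, m) = -3*m
(-115318 + 385345)/(W(236, 9 + 7*10) + v(-40)) = (-115318 + 385345)/(-3*(9 + 7*10) - 40) = 270027/(-3*(9 + 70) - 40) = 270027/(-3*79 - 40) = 270027/(-237 - 40) = 270027/(-277) = 270027*(-1/277) = -270027/277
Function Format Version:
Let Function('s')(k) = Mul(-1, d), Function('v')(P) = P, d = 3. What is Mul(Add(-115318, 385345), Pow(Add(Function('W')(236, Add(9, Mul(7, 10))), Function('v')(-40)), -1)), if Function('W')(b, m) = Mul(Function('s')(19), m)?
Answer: Rational(-270027, 277) ≈ -974.83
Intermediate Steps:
Function('s')(k) = -3 (Function('s')(k) = Mul(-1, 3) = -3)
Function('W')(b, m) = Mul(-3, m)
Mul(Add(-115318, 385345), Pow(Add(Function('W')(236, Add(9, Mul(7, 10))), Function('v')(-40)), -1)) = Mul(Add(-115318, 385345), Pow(Add(Mul(-3, Add(9, Mul(7, 10))), -40), -1)) = Mul(270027, Pow(Add(Mul(-3, Add(9, 70)), -40), -1)) = Mul(270027, Pow(Add(Mul(-3, 79), -40), -1)) = Mul(270027, Pow(Add(-237, -40), -1)) = Mul(270027, Pow(-277, -1)) = Mul(270027, Rational(-1, 277)) = Rational(-270027, 277)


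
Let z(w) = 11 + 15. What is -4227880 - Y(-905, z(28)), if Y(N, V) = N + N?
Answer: -4226070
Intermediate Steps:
z(w) = 26
Y(N, V) = 2*N
-4227880 - Y(-905, z(28)) = -4227880 - 2*(-905) = -4227880 - 1*(-1810) = -4227880 + 1810 = -4226070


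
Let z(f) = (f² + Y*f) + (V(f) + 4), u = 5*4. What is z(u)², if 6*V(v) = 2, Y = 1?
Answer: 1620529/9 ≈ 1.8006e+5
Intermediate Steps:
V(v) = ⅓ (V(v) = (⅙)*2 = ⅓)
u = 20
z(f) = 13/3 + f + f² (z(f) = (f² + 1*f) + (⅓ + 4) = (f² + f) + 13/3 = (f + f²) + 13/3 = 13/3 + f + f²)
z(u)² = (13/3 + 20 + 20²)² = (13/3 + 20 + 400)² = (1273/3)² = 1620529/9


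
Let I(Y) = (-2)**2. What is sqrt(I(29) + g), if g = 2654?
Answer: sqrt(2658) ≈ 51.556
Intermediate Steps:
I(Y) = 4
sqrt(I(29) + g) = sqrt(4 + 2654) = sqrt(2658)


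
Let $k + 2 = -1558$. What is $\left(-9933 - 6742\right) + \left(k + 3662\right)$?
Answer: $-14573$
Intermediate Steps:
$k = -1560$ ($k = -2 - 1558 = -1560$)
$\left(-9933 - 6742\right) + \left(k + 3662\right) = \left(-9933 - 6742\right) + \left(-1560 + 3662\right) = -16675 + 2102 = -14573$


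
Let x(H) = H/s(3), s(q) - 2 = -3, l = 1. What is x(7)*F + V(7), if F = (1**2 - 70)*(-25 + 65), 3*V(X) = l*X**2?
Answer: 58009/3 ≈ 19336.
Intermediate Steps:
s(q) = -1 (s(q) = 2 - 3 = -1)
V(X) = X**2/3 (V(X) = (1*X**2)/3 = X**2/3)
F = -2760 (F = (1 - 70)*40 = -69*40 = -2760)
x(H) = -H (x(H) = H/(-1) = H*(-1) = -H)
x(7)*F + V(7) = -1*7*(-2760) + (1/3)*7**2 = -7*(-2760) + (1/3)*49 = 19320 + 49/3 = 58009/3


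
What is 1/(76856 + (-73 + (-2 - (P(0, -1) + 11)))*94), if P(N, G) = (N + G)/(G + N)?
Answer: 1/68678 ≈ 1.4561e-5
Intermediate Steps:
P(N, G) = 1 (P(N, G) = (G + N)/(G + N) = 1)
1/(76856 + (-73 + (-2 - (P(0, -1) + 11)))*94) = 1/(76856 + (-73 + (-2 - (1 + 11)))*94) = 1/(76856 + (-73 + (-2 - 1*12))*94) = 1/(76856 + (-73 + (-2 - 12))*94) = 1/(76856 + (-73 - 14)*94) = 1/(76856 - 87*94) = 1/(76856 - 8178) = 1/68678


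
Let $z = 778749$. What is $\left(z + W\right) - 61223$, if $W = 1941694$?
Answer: $2659220$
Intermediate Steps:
$\left(z + W\right) - 61223 = \left(778749 + 1941694\right) - 61223 = 2720443 - 61223 = 2659220$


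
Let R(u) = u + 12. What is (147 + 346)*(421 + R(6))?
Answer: 216427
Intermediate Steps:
R(u) = 12 + u
(147 + 346)*(421 + R(6)) = (147 + 346)*(421 + (12 + 6)) = 493*(421 + 18) = 493*439 = 216427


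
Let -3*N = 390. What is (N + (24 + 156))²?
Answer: 2500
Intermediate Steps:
N = -130 (N = -⅓*390 = -130)
(N + (24 + 156))² = (-130 + (24 + 156))² = (-130 + 180)² = 50² = 2500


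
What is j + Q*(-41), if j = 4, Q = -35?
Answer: 1439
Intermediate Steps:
j + Q*(-41) = 4 - 35*(-41) = 4 + 1435 = 1439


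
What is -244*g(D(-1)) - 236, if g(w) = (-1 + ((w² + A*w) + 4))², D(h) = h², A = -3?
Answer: -480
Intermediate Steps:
g(w) = (3 + w² - 3*w)² (g(w) = (-1 + ((w² - 3*w) + 4))² = (-1 + (4 + w² - 3*w))² = (3 + w² - 3*w)²)
-244*g(D(-1)) - 236 = -244*(3 + ((-1)²)² - 3*(-1)²)² - 236 = -244*(3 + 1² - 3*1)² - 236 = -244*(3 + 1 - 3)² - 236 = -244*1² - 236 = -244*1 - 236 = -244 - 236 = -480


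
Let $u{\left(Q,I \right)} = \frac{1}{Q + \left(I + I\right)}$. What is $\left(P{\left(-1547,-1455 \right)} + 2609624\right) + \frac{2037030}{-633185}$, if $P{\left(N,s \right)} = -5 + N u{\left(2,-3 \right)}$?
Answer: $\frac{1322091563027}{506548} \approx 2.61 \cdot 10^{6}$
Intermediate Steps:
$u{\left(Q,I \right)} = \frac{1}{Q + 2 I}$
$P{\left(N,s \right)} = -5 - \frac{N}{4}$ ($P{\left(N,s \right)} = -5 + \frac{N}{2 + 2 \left(-3\right)} = -5 + \frac{N}{2 - 6} = -5 + \frac{N}{-4} = -5 + N \left(- \frac{1}{4}\right) = -5 - \frac{N}{4}$)
$\left(P{\left(-1547,-1455 \right)} + 2609624\right) + \frac{2037030}{-633185} = \left(\left(-5 - - \frac{1547}{4}\right) + 2609624\right) + \frac{2037030}{-633185} = \left(\left(-5 + \frac{1547}{4}\right) + 2609624\right) + 2037030 \left(- \frac{1}{633185}\right) = \left(\frac{1527}{4} + 2609624\right) - \frac{407406}{126637} = \frac{10440023}{4} - \frac{407406}{126637} = \frac{1322091563027}{506548}$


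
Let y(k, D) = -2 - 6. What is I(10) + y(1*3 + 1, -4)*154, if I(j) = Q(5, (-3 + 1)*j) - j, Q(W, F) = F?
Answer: -1262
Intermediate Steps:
y(k, D) = -8
I(j) = -3*j (I(j) = (-3 + 1)*j - j = -2*j - j = -3*j)
I(10) + y(1*3 + 1, -4)*154 = -3*10 - 8*154 = -30 - 1232 = -1262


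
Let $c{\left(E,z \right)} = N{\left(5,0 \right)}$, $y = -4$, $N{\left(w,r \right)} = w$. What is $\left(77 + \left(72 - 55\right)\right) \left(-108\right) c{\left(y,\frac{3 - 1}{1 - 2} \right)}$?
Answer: $-50760$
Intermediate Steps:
$c{\left(E,z \right)} = 5$
$\left(77 + \left(72 - 55\right)\right) \left(-108\right) c{\left(y,\frac{3 - 1}{1 - 2} \right)} = \left(77 + \left(72 - 55\right)\right) \left(-108\right) 5 = \left(77 + 17\right) \left(-108\right) 5 = 94 \left(-108\right) 5 = \left(-10152\right) 5 = -50760$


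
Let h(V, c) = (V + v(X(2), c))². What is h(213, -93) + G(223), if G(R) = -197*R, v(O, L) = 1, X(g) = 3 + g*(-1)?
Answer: 1865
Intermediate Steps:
X(g) = 3 - g
h(V, c) = (1 + V)² (h(V, c) = (V + 1)² = (1 + V)²)
h(213, -93) + G(223) = (1 + 213)² - 197*223 = 214² - 43931 = 45796 - 43931 = 1865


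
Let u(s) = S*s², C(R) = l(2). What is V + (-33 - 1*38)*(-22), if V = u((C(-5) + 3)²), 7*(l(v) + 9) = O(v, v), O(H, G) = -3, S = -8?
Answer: -29054638/2401 ≈ -12101.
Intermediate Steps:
l(v) = -66/7 (l(v) = -9 + (⅐)*(-3) = -9 - 3/7 = -66/7)
C(R) = -66/7
u(s) = -8*s²
V = -32805000/2401 (V = -8*(-66/7 + 3)⁴ = -8*((-45/7)²)² = -8*(2025/49)² = -8*4100625/2401 = -32805000/2401 ≈ -13663.)
V + (-33 - 1*38)*(-22) = -32805000/2401 + (-33 - 1*38)*(-22) = -32805000/2401 + (-33 - 38)*(-22) = -32805000/2401 - 71*(-22) = -32805000/2401 + 1562 = -29054638/2401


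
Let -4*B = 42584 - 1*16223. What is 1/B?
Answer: -4/26361 ≈ -0.00015174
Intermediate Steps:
B = -26361/4 (B = -(42584 - 1*16223)/4 = -(42584 - 16223)/4 = -¼*26361 = -26361/4 ≈ -6590.3)
1/B = 1/(-26361/4) = -4/26361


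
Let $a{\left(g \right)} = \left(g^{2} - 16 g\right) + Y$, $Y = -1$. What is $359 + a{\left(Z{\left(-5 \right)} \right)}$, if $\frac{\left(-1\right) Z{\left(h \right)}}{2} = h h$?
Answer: $3658$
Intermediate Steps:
$Z{\left(h \right)} = - 2 h^{2}$ ($Z{\left(h \right)} = - 2 h h = - 2 h^{2}$)
$a{\left(g \right)} = -1 + g^{2} - 16 g$ ($a{\left(g \right)} = \left(g^{2} - 16 g\right) - 1 = -1 + g^{2} - 16 g$)
$359 + a{\left(Z{\left(-5 \right)} \right)} = 359 - \left(1 - 2500 + 16 \left(-2\right) \left(-5\right)^{2}\right) = 359 - \left(1 - 2500 + 16 \left(-2\right) 25\right) = 359 - \left(-799 - 2500\right) = 359 + \left(-1 + 2500 + 800\right) = 359 + 3299 = 3658$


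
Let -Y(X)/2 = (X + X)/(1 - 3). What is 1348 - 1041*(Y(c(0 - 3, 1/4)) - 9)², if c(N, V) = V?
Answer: -295457/4 ≈ -73864.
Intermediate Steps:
Y(X) = 2*X (Y(X) = -2*(X + X)/(1 - 3) = -2*2*X/(-2) = -2*2*X*(-1)/2 = -(-2)*X = 2*X)
1348 - 1041*(Y(c(0 - 3, 1/4)) - 9)² = 1348 - 1041*(2/4 - 9)² = 1348 - 1041*(2*(¼) - 9)² = 1348 - 1041*(½ - 9)² = 1348 - 1041*(-17/2)² = 1348 - 1041*289/4 = 1348 - 300849/4 = -295457/4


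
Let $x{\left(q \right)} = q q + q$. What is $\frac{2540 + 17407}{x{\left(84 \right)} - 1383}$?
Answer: $\frac{6649}{1919} \approx 3.4648$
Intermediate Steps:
$x{\left(q \right)} = q + q^{2}$ ($x{\left(q \right)} = q^{2} + q = q + q^{2}$)
$\frac{2540 + 17407}{x{\left(84 \right)} - 1383} = \frac{2540 + 17407}{84 \left(1 + 84\right) - 1383} = \frac{19947}{84 \cdot 85 - 1383} = \frac{19947}{7140 - 1383} = \frac{19947}{5757} = 19947 \cdot \frac{1}{5757} = \frac{6649}{1919}$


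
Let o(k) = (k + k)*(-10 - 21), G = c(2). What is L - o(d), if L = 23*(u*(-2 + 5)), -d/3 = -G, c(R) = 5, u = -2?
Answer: 792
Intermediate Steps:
G = 5
d = 15 (d = -(-3)*5 = -3*(-5) = 15)
o(k) = -62*k (o(k) = (2*k)*(-31) = -62*k)
L = -138 (L = 23*(-2*(-2 + 5)) = 23*(-2*3) = 23*(-6) = -138)
L - o(d) = -138 - (-62)*15 = -138 - 1*(-930) = -138 + 930 = 792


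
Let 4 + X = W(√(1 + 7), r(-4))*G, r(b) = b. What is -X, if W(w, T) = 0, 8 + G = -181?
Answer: 4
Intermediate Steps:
G = -189 (G = -8 - 181 = -189)
X = -4 (X = -4 + 0*(-189) = -4 + 0 = -4)
-X = -1*(-4) = 4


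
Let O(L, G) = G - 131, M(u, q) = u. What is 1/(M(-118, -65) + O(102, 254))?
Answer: ⅕ ≈ 0.20000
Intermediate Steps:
O(L, G) = -131 + G
1/(M(-118, -65) + O(102, 254)) = 1/(-118 + (-131 + 254)) = 1/(-118 + 123) = 1/5 = ⅕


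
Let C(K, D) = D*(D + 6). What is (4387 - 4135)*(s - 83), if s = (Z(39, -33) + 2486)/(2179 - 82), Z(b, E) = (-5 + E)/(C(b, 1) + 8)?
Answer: -72058364/3495 ≈ -20618.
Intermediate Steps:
C(K, D) = D*(6 + D)
Z(b, E) = -⅓ + E/15 (Z(b, E) = (-5 + E)/(1*(6 + 1) + 8) = (-5 + E)/(1*7 + 8) = (-5 + E)/(7 + 8) = (-5 + E)/15 = (-5 + E)*(1/15) = -⅓ + E/15)
s = 37252/31455 (s = ((-⅓ + (1/15)*(-33)) + 2486)/(2179 - 82) = ((-⅓ - 11/5) + 2486)/2097 = (-38/15 + 2486)*(1/2097) = (37252/15)*(1/2097) = 37252/31455 ≈ 1.1843)
(4387 - 4135)*(s - 83) = (4387 - 4135)*(37252/31455 - 83) = 252*(-2573513/31455) = -72058364/3495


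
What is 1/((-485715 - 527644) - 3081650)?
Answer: -1/4095009 ≈ -2.4420e-7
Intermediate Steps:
1/((-485715 - 527644) - 3081650) = 1/(-1013359 - 3081650) = 1/(-4095009) = -1/4095009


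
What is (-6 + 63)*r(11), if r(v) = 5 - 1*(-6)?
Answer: 627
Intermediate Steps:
r(v) = 11 (r(v) = 5 + 6 = 11)
(-6 + 63)*r(11) = (-6 + 63)*11 = 57*11 = 627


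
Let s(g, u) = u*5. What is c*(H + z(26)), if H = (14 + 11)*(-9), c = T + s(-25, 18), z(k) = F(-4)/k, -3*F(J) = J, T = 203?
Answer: -2570489/39 ≈ -65910.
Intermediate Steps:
s(g, u) = 5*u
F(J) = -J/3
z(k) = 4/(3*k) (z(k) = (-1/3*(-4))/k = 4/(3*k))
c = 293 (c = 203 + 5*18 = 203 + 90 = 293)
H = -225 (H = 25*(-9) = -225)
c*(H + z(26)) = 293*(-225 + (4/3)/26) = 293*(-225 + (4/3)*(1/26)) = 293*(-225 + 2/39) = 293*(-8773/39) = -2570489/39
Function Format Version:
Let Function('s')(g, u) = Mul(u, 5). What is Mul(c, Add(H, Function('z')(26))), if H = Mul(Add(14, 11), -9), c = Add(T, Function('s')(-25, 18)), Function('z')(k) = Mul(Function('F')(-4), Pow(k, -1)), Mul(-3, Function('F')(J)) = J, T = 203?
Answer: Rational(-2570489, 39) ≈ -65910.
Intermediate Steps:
Function('s')(g, u) = Mul(5, u)
Function('F')(J) = Mul(Rational(-1, 3), J)
Function('z')(k) = Mul(Rational(4, 3), Pow(k, -1)) (Function('z')(k) = Mul(Mul(Rational(-1, 3), -4), Pow(k, -1)) = Mul(Rational(4, 3), Pow(k, -1)))
c = 293 (c = Add(203, Mul(5, 18)) = Add(203, 90) = 293)
H = -225 (H = Mul(25, -9) = -225)
Mul(c, Add(H, Function('z')(26))) = Mul(293, Add(-225, Mul(Rational(4, 3), Pow(26, -1)))) = Mul(293, Add(-225, Mul(Rational(4, 3), Rational(1, 26)))) = Mul(293, Add(-225, Rational(2, 39))) = Mul(293, Rational(-8773, 39)) = Rational(-2570489, 39)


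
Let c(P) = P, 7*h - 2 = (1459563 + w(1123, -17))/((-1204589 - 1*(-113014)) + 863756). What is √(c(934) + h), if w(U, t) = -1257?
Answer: √2373724913016282/1594733 ≈ 30.551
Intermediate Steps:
h = -1002668/1594733 (h = 2/7 + ((1459563 - 1257)/((-1204589 - 1*(-113014)) + 863756))/7 = 2/7 + (1458306/((-1204589 + 113014) + 863756))/7 = 2/7 + (1458306/(-1091575 + 863756))/7 = 2/7 + (1458306/(-227819))/7 = 2/7 + (1458306*(-1/227819))/7 = 2/7 + (⅐)*(-1458306/227819) = 2/7 - 1458306/1594733 = -1002668/1594733 ≈ -0.62874)
√(c(934) + h) = √(934 - 1002668/1594733) = √(1488477954/1594733) = √2373724913016282/1594733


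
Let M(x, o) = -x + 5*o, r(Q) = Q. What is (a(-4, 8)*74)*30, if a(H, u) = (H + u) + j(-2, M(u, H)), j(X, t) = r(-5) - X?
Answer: 2220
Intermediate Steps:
j(X, t) = -5 - X
a(H, u) = -3 + H + u (a(H, u) = (H + u) + (-5 - 1*(-2)) = (H + u) + (-5 + 2) = (H + u) - 3 = -3 + H + u)
(a(-4, 8)*74)*30 = ((-3 - 4 + 8)*74)*30 = (1*74)*30 = 74*30 = 2220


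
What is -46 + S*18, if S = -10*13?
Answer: -2386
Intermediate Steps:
S = -130
-46 + S*18 = -46 - 130*18 = -46 - 2340 = -2386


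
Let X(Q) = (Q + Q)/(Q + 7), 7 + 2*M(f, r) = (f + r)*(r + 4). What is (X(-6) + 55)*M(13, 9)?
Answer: 11997/2 ≈ 5998.5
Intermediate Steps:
M(f, r) = -7/2 + (4 + r)*(f + r)/2 (M(f, r) = -7/2 + ((f + r)*(r + 4))/2 = -7/2 + ((f + r)*(4 + r))/2 = -7/2 + ((4 + r)*(f + r))/2 = -7/2 + (4 + r)*(f + r)/2)
X(Q) = 2*Q/(7 + Q) (X(Q) = (2*Q)/(7 + Q) = 2*Q/(7 + Q))
(X(-6) + 55)*M(13, 9) = (2*(-6)/(7 - 6) + 55)*(-7/2 + (½)*9² + 2*13 + 2*9 + (½)*13*9) = (2*(-6)/1 + 55)*(-7/2 + (½)*81 + 26 + 18 + 117/2) = (2*(-6)*1 + 55)*(-7/2 + 81/2 + 26 + 18 + 117/2) = (-12 + 55)*(279/2) = 43*(279/2) = 11997/2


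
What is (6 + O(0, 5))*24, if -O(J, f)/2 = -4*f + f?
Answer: 864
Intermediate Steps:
O(J, f) = 6*f (O(J, f) = -2*(-4*f + f) = -(-6)*f = 6*f)
(6 + O(0, 5))*24 = (6 + 6*5)*24 = (6 + 30)*24 = 36*24 = 864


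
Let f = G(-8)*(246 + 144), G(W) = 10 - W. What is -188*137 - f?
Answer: -32776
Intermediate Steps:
f = 7020 (f = (10 - 1*(-8))*(246 + 144) = (10 + 8)*390 = 18*390 = 7020)
-188*137 - f = -188*137 - 1*7020 = -25756 - 7020 = -32776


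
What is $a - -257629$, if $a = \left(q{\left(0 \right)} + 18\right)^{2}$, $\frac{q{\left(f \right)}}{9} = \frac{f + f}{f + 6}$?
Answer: $257953$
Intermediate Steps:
$q{\left(f \right)} = \frac{18 f}{6 + f}$ ($q{\left(f \right)} = 9 \frac{f + f}{f + 6} = 9 \frac{2 f}{6 + f} = \frac{18 f}{6 + f}$)
$a = 324$ ($a = \left(18 \cdot 0 \frac{1}{6 + 0} + 18\right)^{2} = \left(18 \cdot 0 \cdot \frac{1}{6} + 18\right)^{2} = \left(0 + 18\right)^{2} = 18^{2} = 324$)
$a - -257629 = 324 - -257629 = 324 + 257629 = 257953$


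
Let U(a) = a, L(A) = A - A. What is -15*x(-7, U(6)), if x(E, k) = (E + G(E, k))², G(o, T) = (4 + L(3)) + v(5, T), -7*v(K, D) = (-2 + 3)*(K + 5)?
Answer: -14415/49 ≈ -294.18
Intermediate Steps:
v(K, D) = -5/7 - K/7 (v(K, D) = -(-2 + 3)*(K + 5)/7 = -(5 + K)/7 = -5/7 - K/7)
L(A) = 0
G(o, T) = 18/7 (G(o, T) = (4 + 0) + (-5/7 - ⅐*5) = 4 + (-5/7 - 5/7) = 4 - 10/7 = 18/7)
x(E, k) = (18/7 + E)² (x(E, k) = (E + 18/7)² = (18/7 + E)²)
-15*x(-7, U(6)) = -15*(18 + 7*(-7))²/49 = -15*(18 - 49)²/49 = -15*(-31)²/49 = -15*961/49 = -14415/49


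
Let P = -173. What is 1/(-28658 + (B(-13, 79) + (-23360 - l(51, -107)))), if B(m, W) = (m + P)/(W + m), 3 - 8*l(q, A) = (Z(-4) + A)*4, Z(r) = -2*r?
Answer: -88/4582221 ≈ -1.9205e-5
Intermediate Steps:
l(q, A) = -29/8 - A/2 (l(q, A) = 3/8 - (-2*(-4) + A)*4/8 = 3/8 - (8 + A)*4/8 = 3/8 - (32 + 4*A)/8 = 3/8 + (-4 - A/2) = -29/8 - A/2)
B(m, W) = (-173 + m)/(W + m) (B(m, W) = (m - 173)/(W + m) = (-173 + m)/(W + m))
1/(-28658 + (B(-13, 79) + (-23360 - l(51, -107)))) = 1/(-28658 + ((-173 - 13)/(79 - 13) + (-23360 - (-29/8 - ½*(-107))))) = 1/(-28658 + (-186/66 + (-23360 - (-29/8 + 107/2)))) = 1/(-28658 + ((1/66)*(-186) + (-23360 - 1*399/8))) = 1/(-28658 + (-31/11 + (-23360 - 399/8))) = 1/(-28658 + (-31/11 - 187279/8)) = 1/(-28658 - 2060317/88) = 1/(-4582221/88) = -88/4582221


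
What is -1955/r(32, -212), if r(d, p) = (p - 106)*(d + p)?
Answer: -391/11448 ≈ -0.034154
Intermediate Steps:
r(d, p) = (-106 + p)*(d + p)
-1955/r(32, -212) = -1955/((-212)**2 - 106*32 - 106*(-212) + 32*(-212)) = -1955/(44944 - 3392 + 22472 - 6784) = -1955/57240 = -1955*1/57240 = -391/11448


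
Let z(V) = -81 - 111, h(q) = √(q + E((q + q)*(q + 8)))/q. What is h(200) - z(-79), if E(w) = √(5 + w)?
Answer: 192 + √(200 + 129*√5)/200 ≈ 192.11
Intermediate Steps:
h(q) = √(q + √(5 + 2*q*(8 + q)))/q (h(q) = √(q + √(5 + (q + q)*(q + 8)))/q = √(q + √(5 + (2*q)*(8 + q)))/q = √(q + √(5 + 2*q*(8 + q)))/q)
z(V) = -192
h(200) - z(-79) = √(200 + √(5 + 2*200*(8 + 200)))/200 - 1*(-192) = √(200 + √(5 + 2*200*208))/200 + 192 = √(200 + √(5 + 83200))/200 + 192 = √(200 + √83205)/200 + 192 = √(200 + 129*√5)/200 + 192 = 192 + √(200 + 129*√5)/200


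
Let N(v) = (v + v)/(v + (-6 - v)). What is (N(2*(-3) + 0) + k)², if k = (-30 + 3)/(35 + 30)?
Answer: 10609/4225 ≈ 2.5110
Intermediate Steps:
k = -27/65 ≈ -0.41538
N(v) = -v/3 (N(v) = (2*v)/(-6) = (2*v)*(-⅙) = -v/3)
(N(2*(-3) + 0) + k)² = (-(2*(-3) + 0)/3 - 27/65)² = (-(-6 + 0)/3 - 27/65)² = (-⅓*(-6) - 27/65)² = (2 - 27/65)² = (103/65)² = 10609/4225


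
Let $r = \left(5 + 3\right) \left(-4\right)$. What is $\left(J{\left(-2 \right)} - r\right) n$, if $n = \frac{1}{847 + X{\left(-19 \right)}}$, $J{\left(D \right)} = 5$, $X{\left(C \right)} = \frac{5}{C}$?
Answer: $\frac{703}{16088} \approx 0.043697$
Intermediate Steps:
$r = -32$ ($r = 8 \left(-4\right) = -32$)
$n = \frac{19}{16088}$ ($n = \frac{1}{847 + \frac{5}{-19}} = \frac{1}{847 + 5 \left(- \frac{1}{19}\right)} = \frac{1}{847 - \frac{5}{19}} = \frac{1}{\frac{16088}{19}} = \frac{19}{16088} \approx 0.001181$)
$\left(J{\left(-2 \right)} - r\right) n = \left(5 - -32\right) \frac{19}{16088} = \left(5 + 32\right) \frac{19}{16088} = 37 \cdot \frac{19}{16088} = \frac{703}{16088}$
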